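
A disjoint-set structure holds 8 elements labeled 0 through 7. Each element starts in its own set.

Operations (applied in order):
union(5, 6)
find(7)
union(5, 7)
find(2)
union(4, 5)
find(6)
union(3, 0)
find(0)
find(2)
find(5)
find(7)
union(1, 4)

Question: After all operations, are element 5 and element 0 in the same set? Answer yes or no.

Step 1: union(5, 6) -> merged; set of 5 now {5, 6}
Step 2: find(7) -> no change; set of 7 is {7}
Step 3: union(5, 7) -> merged; set of 5 now {5, 6, 7}
Step 4: find(2) -> no change; set of 2 is {2}
Step 5: union(4, 5) -> merged; set of 4 now {4, 5, 6, 7}
Step 6: find(6) -> no change; set of 6 is {4, 5, 6, 7}
Step 7: union(3, 0) -> merged; set of 3 now {0, 3}
Step 8: find(0) -> no change; set of 0 is {0, 3}
Step 9: find(2) -> no change; set of 2 is {2}
Step 10: find(5) -> no change; set of 5 is {4, 5, 6, 7}
Step 11: find(7) -> no change; set of 7 is {4, 5, 6, 7}
Step 12: union(1, 4) -> merged; set of 1 now {1, 4, 5, 6, 7}
Set of 5: {1, 4, 5, 6, 7}; 0 is not a member.

Answer: no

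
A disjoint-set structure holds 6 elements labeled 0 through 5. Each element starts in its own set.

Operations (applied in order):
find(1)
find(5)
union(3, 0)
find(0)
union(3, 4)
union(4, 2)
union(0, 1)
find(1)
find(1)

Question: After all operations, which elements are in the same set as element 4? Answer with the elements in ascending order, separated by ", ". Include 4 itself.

Answer: 0, 1, 2, 3, 4

Derivation:
Step 1: find(1) -> no change; set of 1 is {1}
Step 2: find(5) -> no change; set of 5 is {5}
Step 3: union(3, 0) -> merged; set of 3 now {0, 3}
Step 4: find(0) -> no change; set of 0 is {0, 3}
Step 5: union(3, 4) -> merged; set of 3 now {0, 3, 4}
Step 6: union(4, 2) -> merged; set of 4 now {0, 2, 3, 4}
Step 7: union(0, 1) -> merged; set of 0 now {0, 1, 2, 3, 4}
Step 8: find(1) -> no change; set of 1 is {0, 1, 2, 3, 4}
Step 9: find(1) -> no change; set of 1 is {0, 1, 2, 3, 4}
Component of 4: {0, 1, 2, 3, 4}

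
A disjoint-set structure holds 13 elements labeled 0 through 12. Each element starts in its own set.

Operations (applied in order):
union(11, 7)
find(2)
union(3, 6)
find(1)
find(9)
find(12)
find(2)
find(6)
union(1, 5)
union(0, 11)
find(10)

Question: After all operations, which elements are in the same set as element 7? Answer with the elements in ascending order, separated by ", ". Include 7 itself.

Answer: 0, 7, 11

Derivation:
Step 1: union(11, 7) -> merged; set of 11 now {7, 11}
Step 2: find(2) -> no change; set of 2 is {2}
Step 3: union(3, 6) -> merged; set of 3 now {3, 6}
Step 4: find(1) -> no change; set of 1 is {1}
Step 5: find(9) -> no change; set of 9 is {9}
Step 6: find(12) -> no change; set of 12 is {12}
Step 7: find(2) -> no change; set of 2 is {2}
Step 8: find(6) -> no change; set of 6 is {3, 6}
Step 9: union(1, 5) -> merged; set of 1 now {1, 5}
Step 10: union(0, 11) -> merged; set of 0 now {0, 7, 11}
Step 11: find(10) -> no change; set of 10 is {10}
Component of 7: {0, 7, 11}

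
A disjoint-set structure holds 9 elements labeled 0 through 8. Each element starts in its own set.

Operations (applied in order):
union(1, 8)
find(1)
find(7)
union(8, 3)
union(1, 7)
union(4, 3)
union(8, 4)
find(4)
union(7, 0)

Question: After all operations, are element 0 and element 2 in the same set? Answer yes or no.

Step 1: union(1, 8) -> merged; set of 1 now {1, 8}
Step 2: find(1) -> no change; set of 1 is {1, 8}
Step 3: find(7) -> no change; set of 7 is {7}
Step 4: union(8, 3) -> merged; set of 8 now {1, 3, 8}
Step 5: union(1, 7) -> merged; set of 1 now {1, 3, 7, 8}
Step 6: union(4, 3) -> merged; set of 4 now {1, 3, 4, 7, 8}
Step 7: union(8, 4) -> already same set; set of 8 now {1, 3, 4, 7, 8}
Step 8: find(4) -> no change; set of 4 is {1, 3, 4, 7, 8}
Step 9: union(7, 0) -> merged; set of 7 now {0, 1, 3, 4, 7, 8}
Set of 0: {0, 1, 3, 4, 7, 8}; 2 is not a member.

Answer: no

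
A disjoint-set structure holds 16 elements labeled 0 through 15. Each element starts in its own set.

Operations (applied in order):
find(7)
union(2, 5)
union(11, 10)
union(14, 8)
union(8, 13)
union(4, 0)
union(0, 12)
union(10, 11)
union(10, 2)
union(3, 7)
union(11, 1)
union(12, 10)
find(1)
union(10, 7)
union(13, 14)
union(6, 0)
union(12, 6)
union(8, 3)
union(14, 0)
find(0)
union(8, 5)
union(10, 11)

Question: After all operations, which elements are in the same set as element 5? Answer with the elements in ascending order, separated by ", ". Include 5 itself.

Step 1: find(7) -> no change; set of 7 is {7}
Step 2: union(2, 5) -> merged; set of 2 now {2, 5}
Step 3: union(11, 10) -> merged; set of 11 now {10, 11}
Step 4: union(14, 8) -> merged; set of 14 now {8, 14}
Step 5: union(8, 13) -> merged; set of 8 now {8, 13, 14}
Step 6: union(4, 0) -> merged; set of 4 now {0, 4}
Step 7: union(0, 12) -> merged; set of 0 now {0, 4, 12}
Step 8: union(10, 11) -> already same set; set of 10 now {10, 11}
Step 9: union(10, 2) -> merged; set of 10 now {2, 5, 10, 11}
Step 10: union(3, 7) -> merged; set of 3 now {3, 7}
Step 11: union(11, 1) -> merged; set of 11 now {1, 2, 5, 10, 11}
Step 12: union(12, 10) -> merged; set of 12 now {0, 1, 2, 4, 5, 10, 11, 12}
Step 13: find(1) -> no change; set of 1 is {0, 1, 2, 4, 5, 10, 11, 12}
Step 14: union(10, 7) -> merged; set of 10 now {0, 1, 2, 3, 4, 5, 7, 10, 11, 12}
Step 15: union(13, 14) -> already same set; set of 13 now {8, 13, 14}
Step 16: union(6, 0) -> merged; set of 6 now {0, 1, 2, 3, 4, 5, 6, 7, 10, 11, 12}
Step 17: union(12, 6) -> already same set; set of 12 now {0, 1, 2, 3, 4, 5, 6, 7, 10, 11, 12}
Step 18: union(8, 3) -> merged; set of 8 now {0, 1, 2, 3, 4, 5, 6, 7, 8, 10, 11, 12, 13, 14}
Step 19: union(14, 0) -> already same set; set of 14 now {0, 1, 2, 3, 4, 5, 6, 7, 8, 10, 11, 12, 13, 14}
Step 20: find(0) -> no change; set of 0 is {0, 1, 2, 3, 4, 5, 6, 7, 8, 10, 11, 12, 13, 14}
Step 21: union(8, 5) -> already same set; set of 8 now {0, 1, 2, 3, 4, 5, 6, 7, 8, 10, 11, 12, 13, 14}
Step 22: union(10, 11) -> already same set; set of 10 now {0, 1, 2, 3, 4, 5, 6, 7, 8, 10, 11, 12, 13, 14}
Component of 5: {0, 1, 2, 3, 4, 5, 6, 7, 8, 10, 11, 12, 13, 14}

Answer: 0, 1, 2, 3, 4, 5, 6, 7, 8, 10, 11, 12, 13, 14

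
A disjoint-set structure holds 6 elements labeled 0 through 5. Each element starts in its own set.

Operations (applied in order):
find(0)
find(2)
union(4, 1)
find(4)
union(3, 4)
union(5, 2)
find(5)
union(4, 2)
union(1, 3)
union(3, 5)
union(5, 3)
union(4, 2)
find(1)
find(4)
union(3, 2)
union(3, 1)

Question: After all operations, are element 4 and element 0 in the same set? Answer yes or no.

Answer: no

Derivation:
Step 1: find(0) -> no change; set of 0 is {0}
Step 2: find(2) -> no change; set of 2 is {2}
Step 3: union(4, 1) -> merged; set of 4 now {1, 4}
Step 4: find(4) -> no change; set of 4 is {1, 4}
Step 5: union(3, 4) -> merged; set of 3 now {1, 3, 4}
Step 6: union(5, 2) -> merged; set of 5 now {2, 5}
Step 7: find(5) -> no change; set of 5 is {2, 5}
Step 8: union(4, 2) -> merged; set of 4 now {1, 2, 3, 4, 5}
Step 9: union(1, 3) -> already same set; set of 1 now {1, 2, 3, 4, 5}
Step 10: union(3, 5) -> already same set; set of 3 now {1, 2, 3, 4, 5}
Step 11: union(5, 3) -> already same set; set of 5 now {1, 2, 3, 4, 5}
Step 12: union(4, 2) -> already same set; set of 4 now {1, 2, 3, 4, 5}
Step 13: find(1) -> no change; set of 1 is {1, 2, 3, 4, 5}
Step 14: find(4) -> no change; set of 4 is {1, 2, 3, 4, 5}
Step 15: union(3, 2) -> already same set; set of 3 now {1, 2, 3, 4, 5}
Step 16: union(3, 1) -> already same set; set of 3 now {1, 2, 3, 4, 5}
Set of 4: {1, 2, 3, 4, 5}; 0 is not a member.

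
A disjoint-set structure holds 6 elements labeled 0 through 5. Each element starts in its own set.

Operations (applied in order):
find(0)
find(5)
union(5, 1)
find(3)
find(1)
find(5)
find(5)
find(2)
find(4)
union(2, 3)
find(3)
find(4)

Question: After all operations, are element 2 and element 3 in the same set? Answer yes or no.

Step 1: find(0) -> no change; set of 0 is {0}
Step 2: find(5) -> no change; set of 5 is {5}
Step 3: union(5, 1) -> merged; set of 5 now {1, 5}
Step 4: find(3) -> no change; set of 3 is {3}
Step 5: find(1) -> no change; set of 1 is {1, 5}
Step 6: find(5) -> no change; set of 5 is {1, 5}
Step 7: find(5) -> no change; set of 5 is {1, 5}
Step 8: find(2) -> no change; set of 2 is {2}
Step 9: find(4) -> no change; set of 4 is {4}
Step 10: union(2, 3) -> merged; set of 2 now {2, 3}
Step 11: find(3) -> no change; set of 3 is {2, 3}
Step 12: find(4) -> no change; set of 4 is {4}
Set of 2: {2, 3}; 3 is a member.

Answer: yes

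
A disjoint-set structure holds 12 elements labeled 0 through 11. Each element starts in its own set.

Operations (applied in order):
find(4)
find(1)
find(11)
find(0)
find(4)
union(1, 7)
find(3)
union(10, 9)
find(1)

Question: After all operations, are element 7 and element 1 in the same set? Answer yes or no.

Step 1: find(4) -> no change; set of 4 is {4}
Step 2: find(1) -> no change; set of 1 is {1}
Step 3: find(11) -> no change; set of 11 is {11}
Step 4: find(0) -> no change; set of 0 is {0}
Step 5: find(4) -> no change; set of 4 is {4}
Step 6: union(1, 7) -> merged; set of 1 now {1, 7}
Step 7: find(3) -> no change; set of 3 is {3}
Step 8: union(10, 9) -> merged; set of 10 now {9, 10}
Step 9: find(1) -> no change; set of 1 is {1, 7}
Set of 7: {1, 7}; 1 is a member.

Answer: yes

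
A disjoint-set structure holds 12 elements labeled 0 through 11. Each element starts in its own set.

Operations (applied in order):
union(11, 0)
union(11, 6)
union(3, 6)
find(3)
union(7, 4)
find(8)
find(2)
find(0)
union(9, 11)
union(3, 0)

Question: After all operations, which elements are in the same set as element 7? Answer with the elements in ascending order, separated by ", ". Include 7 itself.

Step 1: union(11, 0) -> merged; set of 11 now {0, 11}
Step 2: union(11, 6) -> merged; set of 11 now {0, 6, 11}
Step 3: union(3, 6) -> merged; set of 3 now {0, 3, 6, 11}
Step 4: find(3) -> no change; set of 3 is {0, 3, 6, 11}
Step 5: union(7, 4) -> merged; set of 7 now {4, 7}
Step 6: find(8) -> no change; set of 8 is {8}
Step 7: find(2) -> no change; set of 2 is {2}
Step 8: find(0) -> no change; set of 0 is {0, 3, 6, 11}
Step 9: union(9, 11) -> merged; set of 9 now {0, 3, 6, 9, 11}
Step 10: union(3, 0) -> already same set; set of 3 now {0, 3, 6, 9, 11}
Component of 7: {4, 7}

Answer: 4, 7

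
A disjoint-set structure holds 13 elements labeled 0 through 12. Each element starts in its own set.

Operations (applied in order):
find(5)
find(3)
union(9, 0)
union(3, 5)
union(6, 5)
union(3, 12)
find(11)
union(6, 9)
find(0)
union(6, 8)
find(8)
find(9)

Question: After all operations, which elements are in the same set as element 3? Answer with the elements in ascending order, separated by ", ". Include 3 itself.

Step 1: find(5) -> no change; set of 5 is {5}
Step 2: find(3) -> no change; set of 3 is {3}
Step 3: union(9, 0) -> merged; set of 9 now {0, 9}
Step 4: union(3, 5) -> merged; set of 3 now {3, 5}
Step 5: union(6, 5) -> merged; set of 6 now {3, 5, 6}
Step 6: union(3, 12) -> merged; set of 3 now {3, 5, 6, 12}
Step 7: find(11) -> no change; set of 11 is {11}
Step 8: union(6, 9) -> merged; set of 6 now {0, 3, 5, 6, 9, 12}
Step 9: find(0) -> no change; set of 0 is {0, 3, 5, 6, 9, 12}
Step 10: union(6, 8) -> merged; set of 6 now {0, 3, 5, 6, 8, 9, 12}
Step 11: find(8) -> no change; set of 8 is {0, 3, 5, 6, 8, 9, 12}
Step 12: find(9) -> no change; set of 9 is {0, 3, 5, 6, 8, 9, 12}
Component of 3: {0, 3, 5, 6, 8, 9, 12}

Answer: 0, 3, 5, 6, 8, 9, 12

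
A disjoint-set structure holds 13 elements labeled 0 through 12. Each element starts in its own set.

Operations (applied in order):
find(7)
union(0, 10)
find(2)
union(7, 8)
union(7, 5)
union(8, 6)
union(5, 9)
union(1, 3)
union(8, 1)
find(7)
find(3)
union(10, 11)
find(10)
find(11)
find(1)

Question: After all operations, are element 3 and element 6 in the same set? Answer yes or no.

Answer: yes

Derivation:
Step 1: find(7) -> no change; set of 7 is {7}
Step 2: union(0, 10) -> merged; set of 0 now {0, 10}
Step 3: find(2) -> no change; set of 2 is {2}
Step 4: union(7, 8) -> merged; set of 7 now {7, 8}
Step 5: union(7, 5) -> merged; set of 7 now {5, 7, 8}
Step 6: union(8, 6) -> merged; set of 8 now {5, 6, 7, 8}
Step 7: union(5, 9) -> merged; set of 5 now {5, 6, 7, 8, 9}
Step 8: union(1, 3) -> merged; set of 1 now {1, 3}
Step 9: union(8, 1) -> merged; set of 8 now {1, 3, 5, 6, 7, 8, 9}
Step 10: find(7) -> no change; set of 7 is {1, 3, 5, 6, 7, 8, 9}
Step 11: find(3) -> no change; set of 3 is {1, 3, 5, 6, 7, 8, 9}
Step 12: union(10, 11) -> merged; set of 10 now {0, 10, 11}
Step 13: find(10) -> no change; set of 10 is {0, 10, 11}
Step 14: find(11) -> no change; set of 11 is {0, 10, 11}
Step 15: find(1) -> no change; set of 1 is {1, 3, 5, 6, 7, 8, 9}
Set of 3: {1, 3, 5, 6, 7, 8, 9}; 6 is a member.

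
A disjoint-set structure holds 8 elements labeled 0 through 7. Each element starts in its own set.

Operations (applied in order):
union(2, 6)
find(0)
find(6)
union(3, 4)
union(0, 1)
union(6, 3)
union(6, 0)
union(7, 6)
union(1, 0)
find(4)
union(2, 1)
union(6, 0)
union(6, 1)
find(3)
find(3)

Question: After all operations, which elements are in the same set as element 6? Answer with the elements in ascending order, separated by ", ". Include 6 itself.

Answer: 0, 1, 2, 3, 4, 6, 7

Derivation:
Step 1: union(2, 6) -> merged; set of 2 now {2, 6}
Step 2: find(0) -> no change; set of 0 is {0}
Step 3: find(6) -> no change; set of 6 is {2, 6}
Step 4: union(3, 4) -> merged; set of 3 now {3, 4}
Step 5: union(0, 1) -> merged; set of 0 now {0, 1}
Step 6: union(6, 3) -> merged; set of 6 now {2, 3, 4, 6}
Step 7: union(6, 0) -> merged; set of 6 now {0, 1, 2, 3, 4, 6}
Step 8: union(7, 6) -> merged; set of 7 now {0, 1, 2, 3, 4, 6, 7}
Step 9: union(1, 0) -> already same set; set of 1 now {0, 1, 2, 3, 4, 6, 7}
Step 10: find(4) -> no change; set of 4 is {0, 1, 2, 3, 4, 6, 7}
Step 11: union(2, 1) -> already same set; set of 2 now {0, 1, 2, 3, 4, 6, 7}
Step 12: union(6, 0) -> already same set; set of 6 now {0, 1, 2, 3, 4, 6, 7}
Step 13: union(6, 1) -> already same set; set of 6 now {0, 1, 2, 3, 4, 6, 7}
Step 14: find(3) -> no change; set of 3 is {0, 1, 2, 3, 4, 6, 7}
Step 15: find(3) -> no change; set of 3 is {0, 1, 2, 3, 4, 6, 7}
Component of 6: {0, 1, 2, 3, 4, 6, 7}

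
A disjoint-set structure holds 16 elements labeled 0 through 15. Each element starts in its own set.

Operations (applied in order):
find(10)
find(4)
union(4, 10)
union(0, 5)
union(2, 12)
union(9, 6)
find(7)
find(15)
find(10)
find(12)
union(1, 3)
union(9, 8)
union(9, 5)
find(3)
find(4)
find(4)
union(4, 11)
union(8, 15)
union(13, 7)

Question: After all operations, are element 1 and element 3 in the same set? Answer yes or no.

Answer: yes

Derivation:
Step 1: find(10) -> no change; set of 10 is {10}
Step 2: find(4) -> no change; set of 4 is {4}
Step 3: union(4, 10) -> merged; set of 4 now {4, 10}
Step 4: union(0, 5) -> merged; set of 0 now {0, 5}
Step 5: union(2, 12) -> merged; set of 2 now {2, 12}
Step 6: union(9, 6) -> merged; set of 9 now {6, 9}
Step 7: find(7) -> no change; set of 7 is {7}
Step 8: find(15) -> no change; set of 15 is {15}
Step 9: find(10) -> no change; set of 10 is {4, 10}
Step 10: find(12) -> no change; set of 12 is {2, 12}
Step 11: union(1, 3) -> merged; set of 1 now {1, 3}
Step 12: union(9, 8) -> merged; set of 9 now {6, 8, 9}
Step 13: union(9, 5) -> merged; set of 9 now {0, 5, 6, 8, 9}
Step 14: find(3) -> no change; set of 3 is {1, 3}
Step 15: find(4) -> no change; set of 4 is {4, 10}
Step 16: find(4) -> no change; set of 4 is {4, 10}
Step 17: union(4, 11) -> merged; set of 4 now {4, 10, 11}
Step 18: union(8, 15) -> merged; set of 8 now {0, 5, 6, 8, 9, 15}
Step 19: union(13, 7) -> merged; set of 13 now {7, 13}
Set of 1: {1, 3}; 3 is a member.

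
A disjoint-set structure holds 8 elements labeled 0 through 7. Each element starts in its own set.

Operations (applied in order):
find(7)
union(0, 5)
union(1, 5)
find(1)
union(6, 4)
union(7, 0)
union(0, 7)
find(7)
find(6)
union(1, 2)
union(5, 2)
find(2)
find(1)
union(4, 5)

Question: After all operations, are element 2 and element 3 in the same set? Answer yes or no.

Step 1: find(7) -> no change; set of 7 is {7}
Step 2: union(0, 5) -> merged; set of 0 now {0, 5}
Step 3: union(1, 5) -> merged; set of 1 now {0, 1, 5}
Step 4: find(1) -> no change; set of 1 is {0, 1, 5}
Step 5: union(6, 4) -> merged; set of 6 now {4, 6}
Step 6: union(7, 0) -> merged; set of 7 now {0, 1, 5, 7}
Step 7: union(0, 7) -> already same set; set of 0 now {0, 1, 5, 7}
Step 8: find(7) -> no change; set of 7 is {0, 1, 5, 7}
Step 9: find(6) -> no change; set of 6 is {4, 6}
Step 10: union(1, 2) -> merged; set of 1 now {0, 1, 2, 5, 7}
Step 11: union(5, 2) -> already same set; set of 5 now {0, 1, 2, 5, 7}
Step 12: find(2) -> no change; set of 2 is {0, 1, 2, 5, 7}
Step 13: find(1) -> no change; set of 1 is {0, 1, 2, 5, 7}
Step 14: union(4, 5) -> merged; set of 4 now {0, 1, 2, 4, 5, 6, 7}
Set of 2: {0, 1, 2, 4, 5, 6, 7}; 3 is not a member.

Answer: no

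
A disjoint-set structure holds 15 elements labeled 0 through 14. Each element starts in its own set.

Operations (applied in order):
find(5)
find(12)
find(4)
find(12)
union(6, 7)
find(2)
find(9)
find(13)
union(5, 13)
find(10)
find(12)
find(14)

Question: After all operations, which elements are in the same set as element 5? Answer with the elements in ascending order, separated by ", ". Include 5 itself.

Step 1: find(5) -> no change; set of 5 is {5}
Step 2: find(12) -> no change; set of 12 is {12}
Step 3: find(4) -> no change; set of 4 is {4}
Step 4: find(12) -> no change; set of 12 is {12}
Step 5: union(6, 7) -> merged; set of 6 now {6, 7}
Step 6: find(2) -> no change; set of 2 is {2}
Step 7: find(9) -> no change; set of 9 is {9}
Step 8: find(13) -> no change; set of 13 is {13}
Step 9: union(5, 13) -> merged; set of 5 now {5, 13}
Step 10: find(10) -> no change; set of 10 is {10}
Step 11: find(12) -> no change; set of 12 is {12}
Step 12: find(14) -> no change; set of 14 is {14}
Component of 5: {5, 13}

Answer: 5, 13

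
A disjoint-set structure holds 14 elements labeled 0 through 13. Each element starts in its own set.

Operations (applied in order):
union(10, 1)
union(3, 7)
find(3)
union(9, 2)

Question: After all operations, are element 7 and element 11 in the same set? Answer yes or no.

Answer: no

Derivation:
Step 1: union(10, 1) -> merged; set of 10 now {1, 10}
Step 2: union(3, 7) -> merged; set of 3 now {3, 7}
Step 3: find(3) -> no change; set of 3 is {3, 7}
Step 4: union(9, 2) -> merged; set of 9 now {2, 9}
Set of 7: {3, 7}; 11 is not a member.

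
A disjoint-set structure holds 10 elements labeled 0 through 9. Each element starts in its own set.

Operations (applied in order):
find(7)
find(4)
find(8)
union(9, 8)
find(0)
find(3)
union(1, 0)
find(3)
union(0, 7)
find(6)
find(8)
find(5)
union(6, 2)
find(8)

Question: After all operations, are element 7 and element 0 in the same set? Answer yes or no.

Step 1: find(7) -> no change; set of 7 is {7}
Step 2: find(4) -> no change; set of 4 is {4}
Step 3: find(8) -> no change; set of 8 is {8}
Step 4: union(9, 8) -> merged; set of 9 now {8, 9}
Step 5: find(0) -> no change; set of 0 is {0}
Step 6: find(3) -> no change; set of 3 is {3}
Step 7: union(1, 0) -> merged; set of 1 now {0, 1}
Step 8: find(3) -> no change; set of 3 is {3}
Step 9: union(0, 7) -> merged; set of 0 now {0, 1, 7}
Step 10: find(6) -> no change; set of 6 is {6}
Step 11: find(8) -> no change; set of 8 is {8, 9}
Step 12: find(5) -> no change; set of 5 is {5}
Step 13: union(6, 2) -> merged; set of 6 now {2, 6}
Step 14: find(8) -> no change; set of 8 is {8, 9}
Set of 7: {0, 1, 7}; 0 is a member.

Answer: yes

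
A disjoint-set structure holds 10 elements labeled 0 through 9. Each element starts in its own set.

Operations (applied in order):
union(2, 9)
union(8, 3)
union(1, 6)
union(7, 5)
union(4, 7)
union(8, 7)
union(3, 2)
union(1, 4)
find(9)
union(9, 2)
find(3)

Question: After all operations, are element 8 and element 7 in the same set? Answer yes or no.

Step 1: union(2, 9) -> merged; set of 2 now {2, 9}
Step 2: union(8, 3) -> merged; set of 8 now {3, 8}
Step 3: union(1, 6) -> merged; set of 1 now {1, 6}
Step 4: union(7, 5) -> merged; set of 7 now {5, 7}
Step 5: union(4, 7) -> merged; set of 4 now {4, 5, 7}
Step 6: union(8, 7) -> merged; set of 8 now {3, 4, 5, 7, 8}
Step 7: union(3, 2) -> merged; set of 3 now {2, 3, 4, 5, 7, 8, 9}
Step 8: union(1, 4) -> merged; set of 1 now {1, 2, 3, 4, 5, 6, 7, 8, 9}
Step 9: find(9) -> no change; set of 9 is {1, 2, 3, 4, 5, 6, 7, 8, 9}
Step 10: union(9, 2) -> already same set; set of 9 now {1, 2, 3, 4, 5, 6, 7, 8, 9}
Step 11: find(3) -> no change; set of 3 is {1, 2, 3, 4, 5, 6, 7, 8, 9}
Set of 8: {1, 2, 3, 4, 5, 6, 7, 8, 9}; 7 is a member.

Answer: yes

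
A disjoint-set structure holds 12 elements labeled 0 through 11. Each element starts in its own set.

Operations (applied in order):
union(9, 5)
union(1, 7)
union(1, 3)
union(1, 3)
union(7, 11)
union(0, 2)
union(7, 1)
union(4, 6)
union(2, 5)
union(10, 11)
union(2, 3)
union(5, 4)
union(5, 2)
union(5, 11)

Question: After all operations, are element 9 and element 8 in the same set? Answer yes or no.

Step 1: union(9, 5) -> merged; set of 9 now {5, 9}
Step 2: union(1, 7) -> merged; set of 1 now {1, 7}
Step 3: union(1, 3) -> merged; set of 1 now {1, 3, 7}
Step 4: union(1, 3) -> already same set; set of 1 now {1, 3, 7}
Step 5: union(7, 11) -> merged; set of 7 now {1, 3, 7, 11}
Step 6: union(0, 2) -> merged; set of 0 now {0, 2}
Step 7: union(7, 1) -> already same set; set of 7 now {1, 3, 7, 11}
Step 8: union(4, 6) -> merged; set of 4 now {4, 6}
Step 9: union(2, 5) -> merged; set of 2 now {0, 2, 5, 9}
Step 10: union(10, 11) -> merged; set of 10 now {1, 3, 7, 10, 11}
Step 11: union(2, 3) -> merged; set of 2 now {0, 1, 2, 3, 5, 7, 9, 10, 11}
Step 12: union(5, 4) -> merged; set of 5 now {0, 1, 2, 3, 4, 5, 6, 7, 9, 10, 11}
Step 13: union(5, 2) -> already same set; set of 5 now {0, 1, 2, 3, 4, 5, 6, 7, 9, 10, 11}
Step 14: union(5, 11) -> already same set; set of 5 now {0, 1, 2, 3, 4, 5, 6, 7, 9, 10, 11}
Set of 9: {0, 1, 2, 3, 4, 5, 6, 7, 9, 10, 11}; 8 is not a member.

Answer: no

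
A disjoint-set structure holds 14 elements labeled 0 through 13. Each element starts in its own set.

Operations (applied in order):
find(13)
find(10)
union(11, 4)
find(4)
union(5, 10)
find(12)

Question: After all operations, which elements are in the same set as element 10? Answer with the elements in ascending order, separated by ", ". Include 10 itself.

Answer: 5, 10

Derivation:
Step 1: find(13) -> no change; set of 13 is {13}
Step 2: find(10) -> no change; set of 10 is {10}
Step 3: union(11, 4) -> merged; set of 11 now {4, 11}
Step 4: find(4) -> no change; set of 4 is {4, 11}
Step 5: union(5, 10) -> merged; set of 5 now {5, 10}
Step 6: find(12) -> no change; set of 12 is {12}
Component of 10: {5, 10}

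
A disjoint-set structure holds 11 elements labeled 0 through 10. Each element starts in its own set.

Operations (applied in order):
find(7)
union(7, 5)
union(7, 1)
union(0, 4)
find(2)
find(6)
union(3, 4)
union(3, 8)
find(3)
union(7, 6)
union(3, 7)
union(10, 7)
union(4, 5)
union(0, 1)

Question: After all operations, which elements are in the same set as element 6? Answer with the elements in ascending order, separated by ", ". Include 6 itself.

Answer: 0, 1, 3, 4, 5, 6, 7, 8, 10

Derivation:
Step 1: find(7) -> no change; set of 7 is {7}
Step 2: union(7, 5) -> merged; set of 7 now {5, 7}
Step 3: union(7, 1) -> merged; set of 7 now {1, 5, 7}
Step 4: union(0, 4) -> merged; set of 0 now {0, 4}
Step 5: find(2) -> no change; set of 2 is {2}
Step 6: find(6) -> no change; set of 6 is {6}
Step 7: union(3, 4) -> merged; set of 3 now {0, 3, 4}
Step 8: union(3, 8) -> merged; set of 3 now {0, 3, 4, 8}
Step 9: find(3) -> no change; set of 3 is {0, 3, 4, 8}
Step 10: union(7, 6) -> merged; set of 7 now {1, 5, 6, 7}
Step 11: union(3, 7) -> merged; set of 3 now {0, 1, 3, 4, 5, 6, 7, 8}
Step 12: union(10, 7) -> merged; set of 10 now {0, 1, 3, 4, 5, 6, 7, 8, 10}
Step 13: union(4, 5) -> already same set; set of 4 now {0, 1, 3, 4, 5, 6, 7, 8, 10}
Step 14: union(0, 1) -> already same set; set of 0 now {0, 1, 3, 4, 5, 6, 7, 8, 10}
Component of 6: {0, 1, 3, 4, 5, 6, 7, 8, 10}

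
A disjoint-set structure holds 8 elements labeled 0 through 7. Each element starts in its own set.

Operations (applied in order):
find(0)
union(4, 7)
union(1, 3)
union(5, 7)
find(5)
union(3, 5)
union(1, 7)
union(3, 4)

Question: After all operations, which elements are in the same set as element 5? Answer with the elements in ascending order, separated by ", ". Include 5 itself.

Step 1: find(0) -> no change; set of 0 is {0}
Step 2: union(4, 7) -> merged; set of 4 now {4, 7}
Step 3: union(1, 3) -> merged; set of 1 now {1, 3}
Step 4: union(5, 7) -> merged; set of 5 now {4, 5, 7}
Step 5: find(5) -> no change; set of 5 is {4, 5, 7}
Step 6: union(3, 5) -> merged; set of 3 now {1, 3, 4, 5, 7}
Step 7: union(1, 7) -> already same set; set of 1 now {1, 3, 4, 5, 7}
Step 8: union(3, 4) -> already same set; set of 3 now {1, 3, 4, 5, 7}
Component of 5: {1, 3, 4, 5, 7}

Answer: 1, 3, 4, 5, 7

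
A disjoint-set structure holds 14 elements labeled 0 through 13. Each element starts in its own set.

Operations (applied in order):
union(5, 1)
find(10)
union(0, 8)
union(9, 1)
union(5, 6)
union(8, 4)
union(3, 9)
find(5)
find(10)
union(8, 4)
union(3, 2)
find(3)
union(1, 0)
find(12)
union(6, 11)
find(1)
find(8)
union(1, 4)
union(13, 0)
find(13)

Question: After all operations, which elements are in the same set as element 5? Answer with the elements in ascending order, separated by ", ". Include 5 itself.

Answer: 0, 1, 2, 3, 4, 5, 6, 8, 9, 11, 13

Derivation:
Step 1: union(5, 1) -> merged; set of 5 now {1, 5}
Step 2: find(10) -> no change; set of 10 is {10}
Step 3: union(0, 8) -> merged; set of 0 now {0, 8}
Step 4: union(9, 1) -> merged; set of 9 now {1, 5, 9}
Step 5: union(5, 6) -> merged; set of 5 now {1, 5, 6, 9}
Step 6: union(8, 4) -> merged; set of 8 now {0, 4, 8}
Step 7: union(3, 9) -> merged; set of 3 now {1, 3, 5, 6, 9}
Step 8: find(5) -> no change; set of 5 is {1, 3, 5, 6, 9}
Step 9: find(10) -> no change; set of 10 is {10}
Step 10: union(8, 4) -> already same set; set of 8 now {0, 4, 8}
Step 11: union(3, 2) -> merged; set of 3 now {1, 2, 3, 5, 6, 9}
Step 12: find(3) -> no change; set of 3 is {1, 2, 3, 5, 6, 9}
Step 13: union(1, 0) -> merged; set of 1 now {0, 1, 2, 3, 4, 5, 6, 8, 9}
Step 14: find(12) -> no change; set of 12 is {12}
Step 15: union(6, 11) -> merged; set of 6 now {0, 1, 2, 3, 4, 5, 6, 8, 9, 11}
Step 16: find(1) -> no change; set of 1 is {0, 1, 2, 3, 4, 5, 6, 8, 9, 11}
Step 17: find(8) -> no change; set of 8 is {0, 1, 2, 3, 4, 5, 6, 8, 9, 11}
Step 18: union(1, 4) -> already same set; set of 1 now {0, 1, 2, 3, 4, 5, 6, 8, 9, 11}
Step 19: union(13, 0) -> merged; set of 13 now {0, 1, 2, 3, 4, 5, 6, 8, 9, 11, 13}
Step 20: find(13) -> no change; set of 13 is {0, 1, 2, 3, 4, 5, 6, 8, 9, 11, 13}
Component of 5: {0, 1, 2, 3, 4, 5, 6, 8, 9, 11, 13}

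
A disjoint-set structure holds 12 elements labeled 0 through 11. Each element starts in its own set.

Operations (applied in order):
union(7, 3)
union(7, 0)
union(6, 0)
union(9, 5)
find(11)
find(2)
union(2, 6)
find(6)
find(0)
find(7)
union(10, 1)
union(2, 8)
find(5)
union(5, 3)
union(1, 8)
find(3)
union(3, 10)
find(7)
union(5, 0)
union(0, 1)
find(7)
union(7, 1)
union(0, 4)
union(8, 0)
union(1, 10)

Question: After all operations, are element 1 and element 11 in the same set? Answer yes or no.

Step 1: union(7, 3) -> merged; set of 7 now {3, 7}
Step 2: union(7, 0) -> merged; set of 7 now {0, 3, 7}
Step 3: union(6, 0) -> merged; set of 6 now {0, 3, 6, 7}
Step 4: union(9, 5) -> merged; set of 9 now {5, 9}
Step 5: find(11) -> no change; set of 11 is {11}
Step 6: find(2) -> no change; set of 2 is {2}
Step 7: union(2, 6) -> merged; set of 2 now {0, 2, 3, 6, 7}
Step 8: find(6) -> no change; set of 6 is {0, 2, 3, 6, 7}
Step 9: find(0) -> no change; set of 0 is {0, 2, 3, 6, 7}
Step 10: find(7) -> no change; set of 7 is {0, 2, 3, 6, 7}
Step 11: union(10, 1) -> merged; set of 10 now {1, 10}
Step 12: union(2, 8) -> merged; set of 2 now {0, 2, 3, 6, 7, 8}
Step 13: find(5) -> no change; set of 5 is {5, 9}
Step 14: union(5, 3) -> merged; set of 5 now {0, 2, 3, 5, 6, 7, 8, 9}
Step 15: union(1, 8) -> merged; set of 1 now {0, 1, 2, 3, 5, 6, 7, 8, 9, 10}
Step 16: find(3) -> no change; set of 3 is {0, 1, 2, 3, 5, 6, 7, 8, 9, 10}
Step 17: union(3, 10) -> already same set; set of 3 now {0, 1, 2, 3, 5, 6, 7, 8, 9, 10}
Step 18: find(7) -> no change; set of 7 is {0, 1, 2, 3, 5, 6, 7, 8, 9, 10}
Step 19: union(5, 0) -> already same set; set of 5 now {0, 1, 2, 3, 5, 6, 7, 8, 9, 10}
Step 20: union(0, 1) -> already same set; set of 0 now {0, 1, 2, 3, 5, 6, 7, 8, 9, 10}
Step 21: find(7) -> no change; set of 7 is {0, 1, 2, 3, 5, 6, 7, 8, 9, 10}
Step 22: union(7, 1) -> already same set; set of 7 now {0, 1, 2, 3, 5, 6, 7, 8, 9, 10}
Step 23: union(0, 4) -> merged; set of 0 now {0, 1, 2, 3, 4, 5, 6, 7, 8, 9, 10}
Step 24: union(8, 0) -> already same set; set of 8 now {0, 1, 2, 3, 4, 5, 6, 7, 8, 9, 10}
Step 25: union(1, 10) -> already same set; set of 1 now {0, 1, 2, 3, 4, 5, 6, 7, 8, 9, 10}
Set of 1: {0, 1, 2, 3, 4, 5, 6, 7, 8, 9, 10}; 11 is not a member.

Answer: no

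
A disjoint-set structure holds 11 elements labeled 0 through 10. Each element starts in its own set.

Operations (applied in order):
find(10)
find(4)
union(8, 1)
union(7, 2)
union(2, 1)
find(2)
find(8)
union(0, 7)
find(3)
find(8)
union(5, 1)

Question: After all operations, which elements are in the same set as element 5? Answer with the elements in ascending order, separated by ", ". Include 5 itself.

Answer: 0, 1, 2, 5, 7, 8

Derivation:
Step 1: find(10) -> no change; set of 10 is {10}
Step 2: find(4) -> no change; set of 4 is {4}
Step 3: union(8, 1) -> merged; set of 8 now {1, 8}
Step 4: union(7, 2) -> merged; set of 7 now {2, 7}
Step 5: union(2, 1) -> merged; set of 2 now {1, 2, 7, 8}
Step 6: find(2) -> no change; set of 2 is {1, 2, 7, 8}
Step 7: find(8) -> no change; set of 8 is {1, 2, 7, 8}
Step 8: union(0, 7) -> merged; set of 0 now {0, 1, 2, 7, 8}
Step 9: find(3) -> no change; set of 3 is {3}
Step 10: find(8) -> no change; set of 8 is {0, 1, 2, 7, 8}
Step 11: union(5, 1) -> merged; set of 5 now {0, 1, 2, 5, 7, 8}
Component of 5: {0, 1, 2, 5, 7, 8}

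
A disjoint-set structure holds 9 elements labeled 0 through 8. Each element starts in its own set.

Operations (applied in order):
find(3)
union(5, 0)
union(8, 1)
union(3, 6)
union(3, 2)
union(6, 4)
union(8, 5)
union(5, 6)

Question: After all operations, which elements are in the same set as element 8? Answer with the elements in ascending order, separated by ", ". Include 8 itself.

Step 1: find(3) -> no change; set of 3 is {3}
Step 2: union(5, 0) -> merged; set of 5 now {0, 5}
Step 3: union(8, 1) -> merged; set of 8 now {1, 8}
Step 4: union(3, 6) -> merged; set of 3 now {3, 6}
Step 5: union(3, 2) -> merged; set of 3 now {2, 3, 6}
Step 6: union(6, 4) -> merged; set of 6 now {2, 3, 4, 6}
Step 7: union(8, 5) -> merged; set of 8 now {0, 1, 5, 8}
Step 8: union(5, 6) -> merged; set of 5 now {0, 1, 2, 3, 4, 5, 6, 8}
Component of 8: {0, 1, 2, 3, 4, 5, 6, 8}

Answer: 0, 1, 2, 3, 4, 5, 6, 8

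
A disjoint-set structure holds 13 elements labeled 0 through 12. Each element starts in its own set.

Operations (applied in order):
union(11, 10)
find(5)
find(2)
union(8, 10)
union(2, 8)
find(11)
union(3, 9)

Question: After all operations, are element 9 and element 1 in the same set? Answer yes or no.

Step 1: union(11, 10) -> merged; set of 11 now {10, 11}
Step 2: find(5) -> no change; set of 5 is {5}
Step 3: find(2) -> no change; set of 2 is {2}
Step 4: union(8, 10) -> merged; set of 8 now {8, 10, 11}
Step 5: union(2, 8) -> merged; set of 2 now {2, 8, 10, 11}
Step 6: find(11) -> no change; set of 11 is {2, 8, 10, 11}
Step 7: union(3, 9) -> merged; set of 3 now {3, 9}
Set of 9: {3, 9}; 1 is not a member.

Answer: no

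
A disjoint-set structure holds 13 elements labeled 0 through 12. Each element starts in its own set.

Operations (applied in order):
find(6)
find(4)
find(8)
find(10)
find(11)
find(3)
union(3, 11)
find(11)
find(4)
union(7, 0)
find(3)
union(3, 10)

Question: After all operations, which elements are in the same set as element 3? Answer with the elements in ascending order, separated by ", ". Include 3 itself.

Answer: 3, 10, 11

Derivation:
Step 1: find(6) -> no change; set of 6 is {6}
Step 2: find(4) -> no change; set of 4 is {4}
Step 3: find(8) -> no change; set of 8 is {8}
Step 4: find(10) -> no change; set of 10 is {10}
Step 5: find(11) -> no change; set of 11 is {11}
Step 6: find(3) -> no change; set of 3 is {3}
Step 7: union(3, 11) -> merged; set of 3 now {3, 11}
Step 8: find(11) -> no change; set of 11 is {3, 11}
Step 9: find(4) -> no change; set of 4 is {4}
Step 10: union(7, 0) -> merged; set of 7 now {0, 7}
Step 11: find(3) -> no change; set of 3 is {3, 11}
Step 12: union(3, 10) -> merged; set of 3 now {3, 10, 11}
Component of 3: {3, 10, 11}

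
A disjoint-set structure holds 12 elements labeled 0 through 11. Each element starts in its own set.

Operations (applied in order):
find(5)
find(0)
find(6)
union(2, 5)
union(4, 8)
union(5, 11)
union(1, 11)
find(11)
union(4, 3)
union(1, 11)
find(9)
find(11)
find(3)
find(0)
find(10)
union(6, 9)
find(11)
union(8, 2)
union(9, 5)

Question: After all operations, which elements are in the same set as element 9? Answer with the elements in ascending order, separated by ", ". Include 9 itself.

Answer: 1, 2, 3, 4, 5, 6, 8, 9, 11

Derivation:
Step 1: find(5) -> no change; set of 5 is {5}
Step 2: find(0) -> no change; set of 0 is {0}
Step 3: find(6) -> no change; set of 6 is {6}
Step 4: union(2, 5) -> merged; set of 2 now {2, 5}
Step 5: union(4, 8) -> merged; set of 4 now {4, 8}
Step 6: union(5, 11) -> merged; set of 5 now {2, 5, 11}
Step 7: union(1, 11) -> merged; set of 1 now {1, 2, 5, 11}
Step 8: find(11) -> no change; set of 11 is {1, 2, 5, 11}
Step 9: union(4, 3) -> merged; set of 4 now {3, 4, 8}
Step 10: union(1, 11) -> already same set; set of 1 now {1, 2, 5, 11}
Step 11: find(9) -> no change; set of 9 is {9}
Step 12: find(11) -> no change; set of 11 is {1, 2, 5, 11}
Step 13: find(3) -> no change; set of 3 is {3, 4, 8}
Step 14: find(0) -> no change; set of 0 is {0}
Step 15: find(10) -> no change; set of 10 is {10}
Step 16: union(6, 9) -> merged; set of 6 now {6, 9}
Step 17: find(11) -> no change; set of 11 is {1, 2, 5, 11}
Step 18: union(8, 2) -> merged; set of 8 now {1, 2, 3, 4, 5, 8, 11}
Step 19: union(9, 5) -> merged; set of 9 now {1, 2, 3, 4, 5, 6, 8, 9, 11}
Component of 9: {1, 2, 3, 4, 5, 6, 8, 9, 11}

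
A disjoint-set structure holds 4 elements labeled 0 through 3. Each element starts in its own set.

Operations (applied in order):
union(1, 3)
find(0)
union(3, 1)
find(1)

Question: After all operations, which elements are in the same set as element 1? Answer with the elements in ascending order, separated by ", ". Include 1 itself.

Step 1: union(1, 3) -> merged; set of 1 now {1, 3}
Step 2: find(0) -> no change; set of 0 is {0}
Step 3: union(3, 1) -> already same set; set of 3 now {1, 3}
Step 4: find(1) -> no change; set of 1 is {1, 3}
Component of 1: {1, 3}

Answer: 1, 3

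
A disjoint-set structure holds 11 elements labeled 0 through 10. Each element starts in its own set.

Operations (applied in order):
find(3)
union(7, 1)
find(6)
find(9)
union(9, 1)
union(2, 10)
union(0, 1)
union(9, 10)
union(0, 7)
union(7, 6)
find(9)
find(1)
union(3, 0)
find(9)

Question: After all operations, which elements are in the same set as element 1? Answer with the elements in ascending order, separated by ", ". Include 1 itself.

Answer: 0, 1, 2, 3, 6, 7, 9, 10

Derivation:
Step 1: find(3) -> no change; set of 3 is {3}
Step 2: union(7, 1) -> merged; set of 7 now {1, 7}
Step 3: find(6) -> no change; set of 6 is {6}
Step 4: find(9) -> no change; set of 9 is {9}
Step 5: union(9, 1) -> merged; set of 9 now {1, 7, 9}
Step 6: union(2, 10) -> merged; set of 2 now {2, 10}
Step 7: union(0, 1) -> merged; set of 0 now {0, 1, 7, 9}
Step 8: union(9, 10) -> merged; set of 9 now {0, 1, 2, 7, 9, 10}
Step 9: union(0, 7) -> already same set; set of 0 now {0, 1, 2, 7, 9, 10}
Step 10: union(7, 6) -> merged; set of 7 now {0, 1, 2, 6, 7, 9, 10}
Step 11: find(9) -> no change; set of 9 is {0, 1, 2, 6, 7, 9, 10}
Step 12: find(1) -> no change; set of 1 is {0, 1, 2, 6, 7, 9, 10}
Step 13: union(3, 0) -> merged; set of 3 now {0, 1, 2, 3, 6, 7, 9, 10}
Step 14: find(9) -> no change; set of 9 is {0, 1, 2, 3, 6, 7, 9, 10}
Component of 1: {0, 1, 2, 3, 6, 7, 9, 10}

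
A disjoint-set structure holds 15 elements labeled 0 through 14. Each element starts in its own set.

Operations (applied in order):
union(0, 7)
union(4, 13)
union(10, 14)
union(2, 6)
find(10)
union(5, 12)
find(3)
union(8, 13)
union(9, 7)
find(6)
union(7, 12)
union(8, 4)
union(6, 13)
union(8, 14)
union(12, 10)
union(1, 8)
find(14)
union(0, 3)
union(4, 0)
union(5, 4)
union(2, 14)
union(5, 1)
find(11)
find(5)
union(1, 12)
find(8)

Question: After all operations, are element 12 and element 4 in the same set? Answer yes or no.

Step 1: union(0, 7) -> merged; set of 0 now {0, 7}
Step 2: union(4, 13) -> merged; set of 4 now {4, 13}
Step 3: union(10, 14) -> merged; set of 10 now {10, 14}
Step 4: union(2, 6) -> merged; set of 2 now {2, 6}
Step 5: find(10) -> no change; set of 10 is {10, 14}
Step 6: union(5, 12) -> merged; set of 5 now {5, 12}
Step 7: find(3) -> no change; set of 3 is {3}
Step 8: union(8, 13) -> merged; set of 8 now {4, 8, 13}
Step 9: union(9, 7) -> merged; set of 9 now {0, 7, 9}
Step 10: find(6) -> no change; set of 6 is {2, 6}
Step 11: union(7, 12) -> merged; set of 7 now {0, 5, 7, 9, 12}
Step 12: union(8, 4) -> already same set; set of 8 now {4, 8, 13}
Step 13: union(6, 13) -> merged; set of 6 now {2, 4, 6, 8, 13}
Step 14: union(8, 14) -> merged; set of 8 now {2, 4, 6, 8, 10, 13, 14}
Step 15: union(12, 10) -> merged; set of 12 now {0, 2, 4, 5, 6, 7, 8, 9, 10, 12, 13, 14}
Step 16: union(1, 8) -> merged; set of 1 now {0, 1, 2, 4, 5, 6, 7, 8, 9, 10, 12, 13, 14}
Step 17: find(14) -> no change; set of 14 is {0, 1, 2, 4, 5, 6, 7, 8, 9, 10, 12, 13, 14}
Step 18: union(0, 3) -> merged; set of 0 now {0, 1, 2, 3, 4, 5, 6, 7, 8, 9, 10, 12, 13, 14}
Step 19: union(4, 0) -> already same set; set of 4 now {0, 1, 2, 3, 4, 5, 6, 7, 8, 9, 10, 12, 13, 14}
Step 20: union(5, 4) -> already same set; set of 5 now {0, 1, 2, 3, 4, 5, 6, 7, 8, 9, 10, 12, 13, 14}
Step 21: union(2, 14) -> already same set; set of 2 now {0, 1, 2, 3, 4, 5, 6, 7, 8, 9, 10, 12, 13, 14}
Step 22: union(5, 1) -> already same set; set of 5 now {0, 1, 2, 3, 4, 5, 6, 7, 8, 9, 10, 12, 13, 14}
Step 23: find(11) -> no change; set of 11 is {11}
Step 24: find(5) -> no change; set of 5 is {0, 1, 2, 3, 4, 5, 6, 7, 8, 9, 10, 12, 13, 14}
Step 25: union(1, 12) -> already same set; set of 1 now {0, 1, 2, 3, 4, 5, 6, 7, 8, 9, 10, 12, 13, 14}
Step 26: find(8) -> no change; set of 8 is {0, 1, 2, 3, 4, 5, 6, 7, 8, 9, 10, 12, 13, 14}
Set of 12: {0, 1, 2, 3, 4, 5, 6, 7, 8, 9, 10, 12, 13, 14}; 4 is a member.

Answer: yes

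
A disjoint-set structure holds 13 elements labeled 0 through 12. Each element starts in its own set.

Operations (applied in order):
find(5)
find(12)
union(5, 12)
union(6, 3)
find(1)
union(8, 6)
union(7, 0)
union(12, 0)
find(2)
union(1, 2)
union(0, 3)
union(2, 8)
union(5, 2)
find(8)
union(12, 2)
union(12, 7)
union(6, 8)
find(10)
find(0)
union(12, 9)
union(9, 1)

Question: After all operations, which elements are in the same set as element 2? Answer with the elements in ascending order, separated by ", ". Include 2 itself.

Step 1: find(5) -> no change; set of 5 is {5}
Step 2: find(12) -> no change; set of 12 is {12}
Step 3: union(5, 12) -> merged; set of 5 now {5, 12}
Step 4: union(6, 3) -> merged; set of 6 now {3, 6}
Step 5: find(1) -> no change; set of 1 is {1}
Step 6: union(8, 6) -> merged; set of 8 now {3, 6, 8}
Step 7: union(7, 0) -> merged; set of 7 now {0, 7}
Step 8: union(12, 0) -> merged; set of 12 now {0, 5, 7, 12}
Step 9: find(2) -> no change; set of 2 is {2}
Step 10: union(1, 2) -> merged; set of 1 now {1, 2}
Step 11: union(0, 3) -> merged; set of 0 now {0, 3, 5, 6, 7, 8, 12}
Step 12: union(2, 8) -> merged; set of 2 now {0, 1, 2, 3, 5, 6, 7, 8, 12}
Step 13: union(5, 2) -> already same set; set of 5 now {0, 1, 2, 3, 5, 6, 7, 8, 12}
Step 14: find(8) -> no change; set of 8 is {0, 1, 2, 3, 5, 6, 7, 8, 12}
Step 15: union(12, 2) -> already same set; set of 12 now {0, 1, 2, 3, 5, 6, 7, 8, 12}
Step 16: union(12, 7) -> already same set; set of 12 now {0, 1, 2, 3, 5, 6, 7, 8, 12}
Step 17: union(6, 8) -> already same set; set of 6 now {0, 1, 2, 3, 5, 6, 7, 8, 12}
Step 18: find(10) -> no change; set of 10 is {10}
Step 19: find(0) -> no change; set of 0 is {0, 1, 2, 3, 5, 6, 7, 8, 12}
Step 20: union(12, 9) -> merged; set of 12 now {0, 1, 2, 3, 5, 6, 7, 8, 9, 12}
Step 21: union(9, 1) -> already same set; set of 9 now {0, 1, 2, 3, 5, 6, 7, 8, 9, 12}
Component of 2: {0, 1, 2, 3, 5, 6, 7, 8, 9, 12}

Answer: 0, 1, 2, 3, 5, 6, 7, 8, 9, 12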